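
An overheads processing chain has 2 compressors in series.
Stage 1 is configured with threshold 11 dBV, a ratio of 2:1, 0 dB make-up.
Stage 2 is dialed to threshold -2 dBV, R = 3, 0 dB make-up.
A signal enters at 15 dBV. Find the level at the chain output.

3 dBV

Stage 1: 4 dB above 11 dBV, reduced 2:1 to 2 dB above → 13 dBV.
Stage 2: 15 dB above -2 dBV, reduced 3:1 to 5 dB above → 3 dBV.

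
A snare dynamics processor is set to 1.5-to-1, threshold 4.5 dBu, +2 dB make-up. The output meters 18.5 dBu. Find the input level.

Stripping the +2 dB make-up gives 16.5 dBu at the gain stage.
Post-compression overshoot = 16.5 − 4.5 = 12 dB.
Before 1.5:1 compression the overshoot was 12 × 1.5 = 18 dB, so input = 4.5 + 18 = 22.5 dBu.

22.5 dBu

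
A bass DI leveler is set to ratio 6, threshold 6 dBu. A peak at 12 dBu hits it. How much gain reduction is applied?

The signal is 6 dB above threshold.
At 6:1, output sits 6/6 = 1 dB above threshold.
Gain reduction = 6 − 1 = 5 dB.

5 dB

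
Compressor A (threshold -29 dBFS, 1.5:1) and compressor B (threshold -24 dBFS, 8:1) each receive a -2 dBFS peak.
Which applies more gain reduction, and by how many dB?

A: 27 dB over, compressed to 18 dB over, so 9 dB of GR.
B: 22 dB over, compressed to 2.75 dB over, so 19.25 dB of GR.
B applies 10.25 dB more gain reduction.

B, by 10.25 dB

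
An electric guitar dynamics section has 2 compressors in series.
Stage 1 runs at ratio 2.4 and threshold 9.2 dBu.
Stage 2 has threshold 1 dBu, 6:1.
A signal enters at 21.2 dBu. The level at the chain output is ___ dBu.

3.2 dBu

Stage 1: overshoot 12 dB → 12/2.4 = 5 dB → 14.2 dBu.
Stage 2: 14.2 dBu is 13.2 dB over 1 dBu; at 6:1 that becomes 2.2 dB over, giving 3.2 dBu.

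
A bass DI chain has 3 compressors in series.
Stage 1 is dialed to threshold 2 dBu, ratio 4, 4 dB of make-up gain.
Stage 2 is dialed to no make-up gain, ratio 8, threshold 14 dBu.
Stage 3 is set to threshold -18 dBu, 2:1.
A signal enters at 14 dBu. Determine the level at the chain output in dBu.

Stage 1: 14 dBu is 12 dB over 2 dBu; at 4:1 that becomes 3 dB over, giving 5 dBu; +4 dB make-up → 9 dBu.
Stage 2: 9 dBu ≤ 14 dBu, so stage 2 doesn't engage; output 9 dBu.
Stage 3: 9 dBu is 27 dB over -18 dBu; at 2:1 that becomes 13.5 dB over, giving -4.5 dBu.

-4.5 dBu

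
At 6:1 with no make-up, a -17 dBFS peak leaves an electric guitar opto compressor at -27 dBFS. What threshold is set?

Input is 12 dB above T (since output overshoot × R = input overshoot: (-27 − T)·6 = -17 − T gives T = -29 dBFS).
Check: -29 + (-17 − (-29))/6 = -29 + 2 = -27 dBFS. ✓

-29 dBFS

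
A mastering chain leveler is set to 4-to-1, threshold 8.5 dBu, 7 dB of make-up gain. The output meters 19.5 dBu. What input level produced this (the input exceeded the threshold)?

24.5 dBu

Before make-up, the level was 19.5 − 7 = 12.5 dBu.
Post-compression overshoot = 12.5 − 8.5 = 4 dB.
Input overshoot = R × output overshoot = 16 dB → input = 8.5 + 16 = 24.5 dBu.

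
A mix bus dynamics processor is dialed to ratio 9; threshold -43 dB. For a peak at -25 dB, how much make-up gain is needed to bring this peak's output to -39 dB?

Without make-up, output = threshold + overshoot/9 = -43 + 2 = -41 dB.
Gap to target: 2 dB.

2 dB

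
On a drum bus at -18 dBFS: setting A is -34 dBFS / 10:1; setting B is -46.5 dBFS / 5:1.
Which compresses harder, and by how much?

B, by 8.4 dB

A: overshoot 16 dB → output overshoot 1.6 dB → GR 14.4 dB.
B: overshoot 28.5 dB → output overshoot 5.7 dB → GR 22.8 dB.
Difference: 8.4 dB in favour of B.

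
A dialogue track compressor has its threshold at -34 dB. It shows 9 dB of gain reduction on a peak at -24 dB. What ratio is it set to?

10:1

Input overshoot = -24 − (-34) = 10 dB.
Output overshoot = 10 − 9 = 1 dB.
Ratio = input overshoot / output overshoot = 10 / 1 = 10.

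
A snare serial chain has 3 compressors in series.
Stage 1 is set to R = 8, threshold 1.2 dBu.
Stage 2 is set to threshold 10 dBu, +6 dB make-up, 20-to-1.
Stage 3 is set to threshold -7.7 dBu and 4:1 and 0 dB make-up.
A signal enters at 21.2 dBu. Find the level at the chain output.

Stage 1: 20 dB above 1.2 dBu, reduced 8:1 to 2.5 dB above → 3.7 dBu.
Stage 2: 3.7 dBu ≤ 10 dBu, so stage 2 doesn't engage; make-up brings it to 9.7 dBu.
Stage 3: 9.7 dBu is 17.4 dB over -7.7 dBu; at 4:1 that becomes 4.35 dB over, giving -3.35 dBu.

-3.35 dBu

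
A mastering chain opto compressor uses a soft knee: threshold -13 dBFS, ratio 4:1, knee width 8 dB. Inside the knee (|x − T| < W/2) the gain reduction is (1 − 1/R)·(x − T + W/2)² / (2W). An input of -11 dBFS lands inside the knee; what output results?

x − T + W/2 = -11 − (-13) + 4 = 6.
GR = (1 − 1/4) × 6² / 16 = 0.75 × 36 / 16 = 1.6875 dB.
Output = -11 − 1.6875 = -12.6875 dBFS.

-12.6875 dBFS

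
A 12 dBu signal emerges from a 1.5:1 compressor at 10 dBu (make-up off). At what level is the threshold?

6 dBu

Gain reduction = 12 − 10 = 2 dB; output overshoot = GR / (R − 1) = 2 / 0.5 = 4 dB.
Threshold = output − output overshoot = 10 − 4 = 6 dBu.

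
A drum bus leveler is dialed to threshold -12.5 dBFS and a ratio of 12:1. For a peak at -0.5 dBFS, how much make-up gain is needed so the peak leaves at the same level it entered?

Without make-up, output = threshold + overshoot/12 = -12.5 + 1 = -11.5 dBFS.
Gap to target: 11 dB.

11 dB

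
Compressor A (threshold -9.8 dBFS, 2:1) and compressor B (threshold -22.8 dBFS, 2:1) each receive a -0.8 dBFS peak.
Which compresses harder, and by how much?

A: GR = 9 − 9/2 = 4.5 dB.
B: GR = 22 − 22/2 = 11 dB.
B applies 6.5 dB more gain reduction.

B, by 6.5 dB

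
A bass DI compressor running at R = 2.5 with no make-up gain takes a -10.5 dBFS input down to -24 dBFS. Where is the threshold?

Input is 22.5 dB above T (since output overshoot × R = input overshoot: (-24 − T)·2.5 = -10.5 − T gives T = -33 dBFS).
Check: -33 + (-10.5 − (-33))/2.5 = -33 + 9 = -24 dBFS. ✓

-33 dBFS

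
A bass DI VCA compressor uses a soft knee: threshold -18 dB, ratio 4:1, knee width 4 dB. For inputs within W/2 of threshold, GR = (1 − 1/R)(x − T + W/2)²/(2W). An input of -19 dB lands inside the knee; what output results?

x − T + W/2 = -19 − (-18) + 2 = 1.
GR = (1 − 1/4) × 1² / 8 = 0.75 × 1 / 8 = 0.09375 dB.
Output = -19 − 0.09375 = -19.09375 dB.

-19.09375 dB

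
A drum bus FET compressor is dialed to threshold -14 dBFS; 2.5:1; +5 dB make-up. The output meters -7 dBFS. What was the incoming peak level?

-9 dBFS

Stripping the +5 dB make-up gives -12 dBFS at the gain stage.
Post-compression overshoot = -12 − (-14) = 2 dB.
Before 2.5:1 compression the overshoot was 2 × 2.5 = 5 dB, so input = -14 + 5 = -9 dBFS.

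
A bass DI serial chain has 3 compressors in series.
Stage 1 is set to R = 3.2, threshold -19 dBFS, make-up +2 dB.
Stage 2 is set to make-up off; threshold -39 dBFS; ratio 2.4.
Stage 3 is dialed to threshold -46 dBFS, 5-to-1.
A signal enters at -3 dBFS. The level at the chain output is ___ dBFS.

-42.35 dBFS

Stage 1: 16 dB above -19 dBFS, reduced 3.2:1 to 5 dB above → -14 dBFS; +2 dB make-up → -12 dBFS.
Stage 2: -12 dBFS is 27 dB over -39 dBFS; at 2.4:1 that becomes 11.25 dB over, giving -27.75 dBFS.
Stage 3: overshoot 18.25 dB → 18.25/5 = 3.65 dB → -42.35 dBFS.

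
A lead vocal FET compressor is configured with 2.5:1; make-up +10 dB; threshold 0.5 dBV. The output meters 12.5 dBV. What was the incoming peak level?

5.5 dBV

Before make-up, the level was 12.5 − 10 = 2.5 dBV.
That's 2 dB above the 0.5 dBV threshold.
Undo the ratio: input overshoot = 2 × 2.5 = 5 dB, giving input = 5.5 dBV.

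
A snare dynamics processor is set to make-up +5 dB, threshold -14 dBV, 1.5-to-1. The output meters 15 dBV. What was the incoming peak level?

22 dBV

Stripping the +5 dB make-up gives 10 dBV at the gain stage.
The compressed level sits 10 − (-14) = 24 dB over threshold.
Input overshoot = R × output overshoot = 36 dB → input = -14 + 36 = 22 dBV.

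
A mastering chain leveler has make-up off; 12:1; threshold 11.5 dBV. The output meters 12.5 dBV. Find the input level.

The compressed level sits 12.5 − 11.5 = 1 dB over threshold.
Undo the ratio: input overshoot = 1 × 12 = 12 dB, giving input = 23.5 dBV.

23.5 dBV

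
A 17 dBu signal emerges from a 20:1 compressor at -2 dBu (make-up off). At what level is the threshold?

Let T be the threshold. Output overshoot = (input overshoot)/R, so -2 − T = (17 − T)/20.
20·(-2 − T) = 17 − T → 19·T = -40 − 17 = -57.
T = -57/19 = -3 dBu.

-3 dBu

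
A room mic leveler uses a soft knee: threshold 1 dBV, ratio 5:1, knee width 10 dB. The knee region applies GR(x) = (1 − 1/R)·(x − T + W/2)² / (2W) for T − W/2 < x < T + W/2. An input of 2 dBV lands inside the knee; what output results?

x − T + W/2 = 2 − 1 + 5 = 6.
GR = (1 − 1/5) × 6² / 20 = 0.8 × 36 / 20 = 1.44 dB.
Output = 2 − 1.44 = 0.56 dBV.

0.56 dBV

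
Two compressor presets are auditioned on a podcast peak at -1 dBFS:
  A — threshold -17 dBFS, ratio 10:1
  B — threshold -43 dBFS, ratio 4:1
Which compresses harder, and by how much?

A: overshoot 16 dB → output overshoot 1.6 dB → GR 14.4 dB.
B: overshoot 42 dB → output overshoot 10.5 dB → GR 31.5 dB.
B applies 17.1 dB more gain reduction.

B, by 17.1 dB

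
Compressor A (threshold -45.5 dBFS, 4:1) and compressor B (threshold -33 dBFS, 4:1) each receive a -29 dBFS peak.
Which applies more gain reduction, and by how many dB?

A, by 9.375 dB

A: overshoot 16.5 dB → output overshoot 4.125 dB → GR 12.375 dB.
B: overshoot 4 dB → output overshoot 1 dB → GR 3 dB.
A reduces 9.375 dB more.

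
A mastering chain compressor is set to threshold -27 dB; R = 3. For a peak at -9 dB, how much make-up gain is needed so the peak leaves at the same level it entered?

The peak compresses to -27 + 18/3 = -21 dB.
To reach -9 dB requires -9 − (-21) = 12 dB of make-up.

12 dB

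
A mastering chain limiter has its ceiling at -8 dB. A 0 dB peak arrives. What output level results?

-8 dB

A brickwall limiter is an ∞:1 compressor: any input above the ceiling is clamped to -8 dB.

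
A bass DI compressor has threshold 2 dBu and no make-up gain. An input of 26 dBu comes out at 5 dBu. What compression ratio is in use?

8:1

Input overshoot = 26 − 2 = 24 dB; output overshoot = 5 − 2 = 3 dB.
Ratio = 24 / 3 = 8.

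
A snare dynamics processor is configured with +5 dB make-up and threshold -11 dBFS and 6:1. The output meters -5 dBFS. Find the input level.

-5 dBFS

Before make-up, the level was -5 − 5 = -10 dBFS.
Post-compression overshoot = -10 − (-11) = 1 dB.
Undo the ratio: input overshoot = 1 × 6 = 6 dB, giving input = -5 dBFS.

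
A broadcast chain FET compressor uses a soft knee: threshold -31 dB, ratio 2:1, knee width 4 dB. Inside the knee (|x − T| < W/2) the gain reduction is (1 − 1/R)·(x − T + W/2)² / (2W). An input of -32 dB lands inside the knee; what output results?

x − T + W/2 = -32 − (-31) + 2 = 1.
GR = (1 − 1/2) × 1² / 8 = 0.5 × 1 / 8 = 0.0625 dB.
Output = -32 − 0.0625 = -32.0625 dB.

-32.0625 dB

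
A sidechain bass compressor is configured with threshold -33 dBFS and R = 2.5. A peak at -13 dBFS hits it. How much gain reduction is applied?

Overshoot = -13 − (-33) = 20 dB.
After 2.5:1 compression the overshoot becomes 20/2.5 = 8 dB.
So the signal is attenuated by 20 − 8 = 12 dB.

12 dB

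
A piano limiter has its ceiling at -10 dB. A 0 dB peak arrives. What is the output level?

-10 dB

The limiter clamps the peak to its -10 dB ceiling.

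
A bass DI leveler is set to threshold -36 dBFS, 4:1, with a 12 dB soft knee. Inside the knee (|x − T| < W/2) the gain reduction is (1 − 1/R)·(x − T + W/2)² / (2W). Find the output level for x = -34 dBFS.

-36 dBFS

x − T + W/2 = -34 − (-36) + 6 = 8.
GR = (1 − 1/4) × 8² / 24 = 0.75 × 64 / 24 = 2 dB.
Output = -34 − 2 = -36 dBFS.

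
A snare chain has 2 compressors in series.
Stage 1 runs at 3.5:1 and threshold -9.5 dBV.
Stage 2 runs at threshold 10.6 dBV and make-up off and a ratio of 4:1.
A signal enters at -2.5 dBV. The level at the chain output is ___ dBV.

Stage 1: -2.5 dBV is 7 dB over -9.5 dBV; at 3.5:1 that becomes 2 dB over, giving -7.5 dBV.
Stage 2: below threshold (-7.5 ≤ 10.6); passes unchanged; output -7.5 dBV.

-7.5 dBV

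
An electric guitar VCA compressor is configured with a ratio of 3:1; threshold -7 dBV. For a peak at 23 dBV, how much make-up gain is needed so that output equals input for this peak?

20 dB

The peak compresses to -7 + 30/3 = 3 dBV.
To reach 23 dBV requires 23 − 3 = 20 dB of make-up.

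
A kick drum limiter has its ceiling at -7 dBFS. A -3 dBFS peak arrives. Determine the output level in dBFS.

-7 dBFS

A brickwall limiter is an ∞:1 compressor: any input above the ceiling is clamped to -7 dBFS.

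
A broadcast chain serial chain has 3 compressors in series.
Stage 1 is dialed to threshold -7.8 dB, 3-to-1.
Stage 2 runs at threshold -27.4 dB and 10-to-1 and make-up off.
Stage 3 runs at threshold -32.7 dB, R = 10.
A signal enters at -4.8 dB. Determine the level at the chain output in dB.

Stage 1: -4.8 dB is 3 dB over -7.8 dB; at 3:1 that becomes 1 dB over, giving -6.8 dB.
Stage 2: 20.6 dB above -27.4 dB, reduced 10:1 to 2.06 dB above → -25.34 dB.
Stage 3: -25.34 dB is 7.36 dB over -32.7 dB; at 10:1 that becomes 0.736 dB over, giving -31.964 dB.

-31.964 dB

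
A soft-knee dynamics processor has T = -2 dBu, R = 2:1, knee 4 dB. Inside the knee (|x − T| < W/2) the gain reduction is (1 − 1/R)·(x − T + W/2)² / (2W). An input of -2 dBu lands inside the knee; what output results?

x − T + W/2 = -2 − (-2) + 2 = 2.
GR = (1 − 1/2) × 2² / 8 = 0.5 × 4 / 8 = 0.25 dB.
Output = -2 − 0.25 = -2.25 dBu.

-2.25 dBu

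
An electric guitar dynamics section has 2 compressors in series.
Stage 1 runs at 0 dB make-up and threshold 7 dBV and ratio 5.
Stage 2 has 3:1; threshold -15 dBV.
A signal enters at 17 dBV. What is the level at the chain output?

Stage 1: 17 dBV is 10 dB over 7 dBV; at 5:1 that becomes 2 dB over, giving 9 dBV.
Stage 2: 9 dBV is 24 dB over -15 dBV; at 3:1 that becomes 8 dB over, giving -7 dBV.

-7 dBV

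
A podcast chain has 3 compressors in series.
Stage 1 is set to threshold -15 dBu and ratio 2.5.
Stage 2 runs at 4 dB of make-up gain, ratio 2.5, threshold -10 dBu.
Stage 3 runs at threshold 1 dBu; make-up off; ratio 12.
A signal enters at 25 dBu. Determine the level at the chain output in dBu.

Stage 1: 25 dBu is 40 dB over -15 dBu; at 2.5:1 that becomes 16 dB over, giving 1 dBu.
Stage 2: 11 dB above -10 dBu, reduced 2.5:1 to 4.4 dB above → -5.6 dBu; +4 dB make-up → -1.6 dBu.
Stage 3: -1.6 dBu ≤ 1 dBu, so stage 3 doesn't engage; output -1.6 dBu.

-1.6 dBu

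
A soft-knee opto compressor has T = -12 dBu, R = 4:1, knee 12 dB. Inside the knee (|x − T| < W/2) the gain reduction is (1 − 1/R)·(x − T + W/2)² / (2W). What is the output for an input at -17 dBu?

x − T + W/2 = -17 − (-12) + 6 = 1.
GR = (1 − 1/4) × 1² / 24 = 0.75 × 1 / 24 = 0.03125 dB.
Output = -17 − 0.03125 = -17.03125 dBu.

-17.03125 dBu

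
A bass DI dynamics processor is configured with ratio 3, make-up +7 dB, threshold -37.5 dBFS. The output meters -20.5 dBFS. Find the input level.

-7.5 dBFS

Stripping the +7 dB make-up gives -27.5 dBFS at the gain stage.
Post-compression overshoot = -27.5 − (-37.5) = 10 dB.
Before 3:1 compression the overshoot was 10 × 3 = 30 dB, so input = -37.5 + 30 = -7.5 dBFS.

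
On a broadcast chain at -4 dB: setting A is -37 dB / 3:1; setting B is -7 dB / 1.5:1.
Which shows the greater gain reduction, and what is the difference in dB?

A, by 21 dB

A: 33 dB over, compressed to 11 dB over, so 22 dB of GR.
B: 3 dB over, compressed to 2 dB over, so 1 dB of GR.
Difference: 21 dB in favour of A.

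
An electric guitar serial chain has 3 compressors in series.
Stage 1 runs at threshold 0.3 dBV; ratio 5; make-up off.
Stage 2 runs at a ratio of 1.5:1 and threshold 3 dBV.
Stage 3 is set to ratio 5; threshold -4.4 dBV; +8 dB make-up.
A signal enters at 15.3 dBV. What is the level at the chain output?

Stage 1: overshoot 15 dB → 15/5 = 3 dB → 3.3 dBV.
Stage 2: overshoot 0.3 dB → 0.3/1.5 = 0.2 dB → 3.2 dBV.
Stage 3: 7.6 dB above -4.4 dBV, reduced 5:1 to 1.52 dB above → -2.88 dBV; +8 dB make-up → 5.12 dBV.

5.12 dBV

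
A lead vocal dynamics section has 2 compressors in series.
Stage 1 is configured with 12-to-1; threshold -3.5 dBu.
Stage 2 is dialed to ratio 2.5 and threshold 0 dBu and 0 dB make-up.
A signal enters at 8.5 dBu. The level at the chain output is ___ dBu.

-2.5 dBu

Stage 1: 8.5 dBu is 12 dB over -3.5 dBu; at 12:1 that becomes 1 dB over, giving -2.5 dBu.
Stage 2: -2.5 dBu is at or below the 0 dBu threshold — no compression; output -2.5 dBu.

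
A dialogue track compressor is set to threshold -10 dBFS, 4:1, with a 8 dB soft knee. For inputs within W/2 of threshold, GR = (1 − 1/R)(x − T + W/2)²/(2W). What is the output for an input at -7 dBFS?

x − T + W/2 = -7 − (-10) + 4 = 7.
GR = (1 − 1/4) × 7² / 16 = 0.75 × 49 / 16 = 2.296875 dB.
Output = -7 − 2.296875 = -9.296875 dBFS.

-9.296875 dBFS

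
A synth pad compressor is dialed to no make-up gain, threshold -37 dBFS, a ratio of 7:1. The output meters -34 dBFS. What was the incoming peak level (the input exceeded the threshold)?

-16 dBFS

That's 3 dB above the -37 dBFS threshold.
Before 7:1 compression the overshoot was 3 × 7 = 21 dB, so input = -37 + 21 = -16 dBFS.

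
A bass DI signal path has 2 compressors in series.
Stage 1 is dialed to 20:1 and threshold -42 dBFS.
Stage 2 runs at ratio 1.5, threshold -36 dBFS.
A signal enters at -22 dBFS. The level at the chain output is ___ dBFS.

-41 dBFS

Stage 1: -22 dBFS is 20 dB over -42 dBFS; at 20:1 that becomes 1 dB over, giving -41 dBFS.
Stage 2: below threshold (-41 ≤ -36); passes unchanged; output -41 dBFS.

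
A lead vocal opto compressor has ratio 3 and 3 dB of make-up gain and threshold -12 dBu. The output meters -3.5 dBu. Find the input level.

4.5 dBu

Remove make-up: -3.5 − 3 = -6.5 dBu.
The compressed level sits -6.5 − (-12) = 5.5 dB over threshold.
Input overshoot = R × output overshoot = 16.5 dB → input = -12 + 16.5 = 4.5 dBu.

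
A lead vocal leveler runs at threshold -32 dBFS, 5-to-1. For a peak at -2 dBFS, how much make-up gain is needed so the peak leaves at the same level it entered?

24 dB

Without make-up, output = threshold + overshoot/5 = -32 + 6 = -26 dBFS.
Gap to target: 24 dB.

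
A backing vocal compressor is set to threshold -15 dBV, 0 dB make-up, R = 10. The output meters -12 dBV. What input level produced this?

Post-compression overshoot = -12 − (-15) = 3 dB.
Before 10:1 compression the overshoot was 3 × 10 = 30 dB, so input = -15 + 30 = 15 dBV.

15 dBV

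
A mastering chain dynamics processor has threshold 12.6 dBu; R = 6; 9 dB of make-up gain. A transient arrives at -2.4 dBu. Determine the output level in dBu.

6.6 dBu

-2.4 dBu is 15 dB below the 12.6 dBu threshold, so no gain reduction is applied.
Make-up gain adds 9 dB: -2.4 + 9 = 6.6 dBu.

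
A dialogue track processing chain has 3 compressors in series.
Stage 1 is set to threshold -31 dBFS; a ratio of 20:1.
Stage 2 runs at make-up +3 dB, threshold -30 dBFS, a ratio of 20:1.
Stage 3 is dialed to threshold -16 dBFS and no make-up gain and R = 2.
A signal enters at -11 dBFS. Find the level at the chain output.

-27 dBFS

Stage 1: overshoot 20 dB → 20/20 = 1 dB → -30 dBFS.
Stage 2: below threshold (-30 ≤ -30); passes unchanged; make-up brings it to -27 dBFS.
Stage 3: -27 dBFS is at or below the -16 dBFS threshold — no compression; output -27 dBFS.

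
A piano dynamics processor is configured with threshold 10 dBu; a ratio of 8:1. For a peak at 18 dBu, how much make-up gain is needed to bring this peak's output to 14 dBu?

Without make-up, output = threshold + overshoot/8 = 10 + 1 = 11 dBu.
Gap to target: 3 dB.

3 dB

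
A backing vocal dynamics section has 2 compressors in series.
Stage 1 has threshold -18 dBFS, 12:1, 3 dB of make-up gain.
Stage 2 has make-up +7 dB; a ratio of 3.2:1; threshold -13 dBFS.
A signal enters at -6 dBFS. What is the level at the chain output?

Stage 1: -6 dBFS is 12 dB over -18 dBFS; at 12:1 that becomes 1 dB over, giving -17 dBFS; +3 dB make-up → -14 dBFS.
Stage 2: -14 dBFS ≤ -13 dBFS, so stage 2 doesn't engage; make-up brings it to -7 dBFS.

-7 dBFS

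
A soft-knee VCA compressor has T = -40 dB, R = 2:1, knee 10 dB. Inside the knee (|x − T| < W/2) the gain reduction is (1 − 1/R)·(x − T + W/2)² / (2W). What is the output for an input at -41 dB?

-41.4 dB

x − T + W/2 = -41 − (-40) + 5 = 4.
GR = (1 − 1/2) × 4² / 20 = 0.5 × 16 / 20 = 0.4 dB.
Output = -41 − 0.4 = -41.4 dB.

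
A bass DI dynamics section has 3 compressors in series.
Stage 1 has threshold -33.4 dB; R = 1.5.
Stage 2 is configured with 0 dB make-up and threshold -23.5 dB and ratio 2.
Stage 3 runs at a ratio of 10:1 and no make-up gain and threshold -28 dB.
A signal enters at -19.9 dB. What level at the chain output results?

-27.64 dB

Stage 1: overshoot 13.5 dB → 13.5/1.5 = 9 dB → -24.4 dB.
Stage 2: -24.4 dB is at or below the -23.5 dB threshold — no compression; output -24.4 dB.
Stage 3: -24.4 dB is 3.6 dB over -28 dB; at 10:1 that becomes 0.36 dB over, giving -27.64 dB.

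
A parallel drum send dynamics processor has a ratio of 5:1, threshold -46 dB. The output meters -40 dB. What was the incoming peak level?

The compressed level sits -40 − (-46) = 6 dB over threshold.
Input overshoot = R × output overshoot = 30 dB → input = -46 + 30 = -16 dB.

-16 dB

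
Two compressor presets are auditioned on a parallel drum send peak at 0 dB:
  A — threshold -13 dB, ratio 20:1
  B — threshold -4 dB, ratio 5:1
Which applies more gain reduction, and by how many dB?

A, by 9.15 dB

A: 13 dB over, compressed to 0.65 dB over, so 12.35 dB of GR.
B: 4 dB over, compressed to 0.8 dB over, so 3.2 dB of GR.
A applies 9.15 dB more gain reduction.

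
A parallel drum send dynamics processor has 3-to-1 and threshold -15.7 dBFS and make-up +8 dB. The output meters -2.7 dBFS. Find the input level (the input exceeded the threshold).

-0.7 dBFS

Stripping the +8 dB make-up gives -10.7 dBFS at the gain stage.
The compressed level sits -10.7 − (-15.7) = 5 dB over threshold.
Before 3:1 compression the overshoot was 5 × 3 = 15 dB, so input = -15.7 + 15 = -0.7 dBFS.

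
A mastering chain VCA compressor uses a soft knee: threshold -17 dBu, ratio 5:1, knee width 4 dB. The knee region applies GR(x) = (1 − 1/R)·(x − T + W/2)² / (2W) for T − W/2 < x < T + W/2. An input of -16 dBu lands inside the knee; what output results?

-16.9 dBu

x − T + W/2 = -16 − (-17) + 2 = 3.
GR = (1 − 1/5) × 3² / 8 = 0.8 × 9 / 8 = 0.9 dB.
Output = -16 − 0.9 = -16.9 dBu.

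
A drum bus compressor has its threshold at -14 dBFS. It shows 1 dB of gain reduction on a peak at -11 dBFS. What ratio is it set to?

1.5:1

Input overshoot = -11 − (-14) = 3 dB.
Output overshoot = 3 − 1 = 2 dB.
Ratio = input overshoot / output overshoot = 3 / 2 = 1.5.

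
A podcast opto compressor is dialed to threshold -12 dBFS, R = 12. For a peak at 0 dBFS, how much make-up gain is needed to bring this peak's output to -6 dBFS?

Without make-up, output = threshold + overshoot/12 = -12 + 1 = -11 dBFS.
Gap to target: 5 dB.

5 dB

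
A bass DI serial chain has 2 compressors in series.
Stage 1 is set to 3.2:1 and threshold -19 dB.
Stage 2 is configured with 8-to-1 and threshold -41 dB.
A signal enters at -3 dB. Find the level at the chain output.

-37.625 dB

Stage 1: overshoot 16 dB → 16/3.2 = 5 dB → -14 dB.
Stage 2: -14 dB is 27 dB over -41 dB; at 8:1 that becomes 3.375 dB over, giving -37.625 dB.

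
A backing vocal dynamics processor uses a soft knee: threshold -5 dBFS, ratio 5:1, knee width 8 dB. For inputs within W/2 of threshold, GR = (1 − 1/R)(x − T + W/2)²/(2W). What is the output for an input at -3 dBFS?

x − T + W/2 = -3 − (-5) + 4 = 6.
GR = (1 − 1/5) × 6² / 16 = 0.8 × 36 / 16 = 1.8 dB.
Output = -3 − 1.8 = -4.8 dBFS.

-4.8 dBFS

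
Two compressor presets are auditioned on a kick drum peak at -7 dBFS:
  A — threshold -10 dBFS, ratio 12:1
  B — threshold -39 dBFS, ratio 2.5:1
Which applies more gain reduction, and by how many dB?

B, by 16.45 dB

A: overshoot 3 dB → output overshoot 0.25 dB → GR 2.75 dB.
B: overshoot 32 dB → output overshoot 12.8 dB → GR 19.2 dB.
Difference: 16.45 dB in favour of B.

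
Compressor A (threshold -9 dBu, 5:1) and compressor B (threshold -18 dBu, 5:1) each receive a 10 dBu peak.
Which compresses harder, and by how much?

A: 19 dB over, compressed to 3.8 dB over, so 15.2 dB of GR.
B: 28 dB over, compressed to 5.6 dB over, so 22.4 dB of GR.
B applies 7.2 dB more gain reduction.

B, by 7.2 dB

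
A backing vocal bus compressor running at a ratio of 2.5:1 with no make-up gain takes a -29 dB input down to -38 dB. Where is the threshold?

Input is 15 dB above T (since output overshoot × R = input overshoot: (-38 − T)·2.5 = -29 − T gives T = -44 dB).
Check: -44 + (-29 − (-44))/2.5 = -44 + 6 = -38 dB. ✓

-44 dB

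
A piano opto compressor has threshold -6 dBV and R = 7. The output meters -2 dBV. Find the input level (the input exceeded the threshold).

22 dBV

That's 4 dB above the -6 dBV threshold.
Undo the ratio: input overshoot = 4 × 7 = 28 dB, giving input = 22 dBV.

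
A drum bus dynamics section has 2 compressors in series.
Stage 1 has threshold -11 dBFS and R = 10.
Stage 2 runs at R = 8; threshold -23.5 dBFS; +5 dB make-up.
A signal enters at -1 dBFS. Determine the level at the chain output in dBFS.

Stage 1: 10 dB above -11 dBFS, reduced 10:1 to 1 dB above → -10 dBFS.
Stage 2: -10 dBFS is 13.5 dB over -23.5 dBFS; at 8:1 that becomes 1.6875 dB over, giving -21.8125 dBFS; +5 dB make-up → -16.8125 dBFS.

-16.8125 dBFS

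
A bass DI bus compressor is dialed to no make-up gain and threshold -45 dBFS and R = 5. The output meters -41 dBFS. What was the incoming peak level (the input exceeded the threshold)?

The compressed level sits -41 − (-45) = 4 dB over threshold.
Input overshoot = R × output overshoot = 20 dB → input = -45 + 20 = -25 dBFS.

-25 dBFS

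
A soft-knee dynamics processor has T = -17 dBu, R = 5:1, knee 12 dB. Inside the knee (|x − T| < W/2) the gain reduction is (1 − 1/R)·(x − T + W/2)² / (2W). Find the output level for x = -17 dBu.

x − T + W/2 = -17 − (-17) + 6 = 6.
GR = (1 − 1/5) × 6² / 24 = 0.8 × 36 / 24 = 1.2 dB.
Output = -17 − 1.2 = -18.2 dBu.

-18.2 dBu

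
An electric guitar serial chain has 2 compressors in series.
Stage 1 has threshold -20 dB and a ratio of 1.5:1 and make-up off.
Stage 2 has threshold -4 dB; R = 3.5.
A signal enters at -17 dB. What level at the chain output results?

-18 dB

Stage 1: 3 dB above -20 dB, reduced 1.5:1 to 2 dB above → -18 dB.
Stage 2: below threshold (-18 ≤ -4); passes unchanged; output -18 dB.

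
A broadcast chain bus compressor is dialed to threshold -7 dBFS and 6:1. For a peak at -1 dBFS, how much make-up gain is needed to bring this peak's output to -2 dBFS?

4 dB

The peak compresses to -7 + 6/6 = -6 dBFS.
To reach -2 dBFS requires -2 − (-6) = 4 dB of make-up.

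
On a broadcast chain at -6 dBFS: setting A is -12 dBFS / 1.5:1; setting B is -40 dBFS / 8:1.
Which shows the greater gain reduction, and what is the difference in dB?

A: 6 dB over, compressed to 4 dB over, so 2 dB of GR.
B: 34 dB over, compressed to 4.25 dB over, so 29.75 dB of GR.
Difference: 27.75 dB in favour of B.

B, by 27.75 dB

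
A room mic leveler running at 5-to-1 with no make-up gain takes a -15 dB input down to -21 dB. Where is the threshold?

Input is 7.5 dB above T (since output overshoot × R = input overshoot: (-21 − T)·5 = -15 − T gives T = -22.5 dB).
Check: -22.5 + (-15 − (-22.5))/5 = -22.5 + 1.5 = -21 dB. ✓

-22.5 dB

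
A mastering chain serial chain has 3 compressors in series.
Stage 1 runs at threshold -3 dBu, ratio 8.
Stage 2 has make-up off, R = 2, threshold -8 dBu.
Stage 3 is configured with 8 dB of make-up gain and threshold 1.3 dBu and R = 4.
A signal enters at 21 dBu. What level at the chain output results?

Stage 1: 21 dBu is 24 dB over -3 dBu; at 8:1 that becomes 3 dB over, giving 0 dBu.
Stage 2: 8 dB above -8 dBu, reduced 2:1 to 4 dB above → -4 dBu.
Stage 3: below threshold (-4 ≤ 1.3); passes unchanged; make-up brings it to 4 dBu.

4 dBu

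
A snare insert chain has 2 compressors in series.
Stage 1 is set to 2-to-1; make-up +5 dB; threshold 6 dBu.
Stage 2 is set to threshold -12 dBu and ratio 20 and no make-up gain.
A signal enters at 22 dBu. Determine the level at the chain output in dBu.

-10.45 dBu

Stage 1: 22 dBu is 16 dB over 6 dBu; at 2:1 that becomes 8 dB over, giving 14 dBu; +5 dB make-up → 19 dBu.
Stage 2: 19 dBu is 31 dB over -12 dBu; at 20:1 that becomes 1.55 dB over, giving -10.45 dBu.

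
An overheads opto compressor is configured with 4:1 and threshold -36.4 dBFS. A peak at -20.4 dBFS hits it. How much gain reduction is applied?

Overshoot = -20.4 − (-36.4) = 16 dB.
After 4:1 compression the overshoot becomes 16/4 = 4 dB.
Gain reduction = 16 − 4 = 12 dB.

12 dB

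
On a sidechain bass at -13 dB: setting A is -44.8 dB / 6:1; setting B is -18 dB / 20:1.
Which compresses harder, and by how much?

A: GR = 31.8 − 31.8/6 = 26.5 dB.
B: GR = 5 − 5/20 = 4.75 dB.
A reduces 21.75 dB more.

A, by 21.75 dB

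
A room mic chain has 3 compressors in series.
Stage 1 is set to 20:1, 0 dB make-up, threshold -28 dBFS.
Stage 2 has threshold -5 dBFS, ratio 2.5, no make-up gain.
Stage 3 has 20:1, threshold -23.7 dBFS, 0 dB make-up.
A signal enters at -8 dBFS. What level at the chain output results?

-27 dBFS

Stage 1: 20 dB above -28 dBFS, reduced 20:1 to 1 dB above → -27 dBFS.
Stage 2: -27 dBFS ≤ -5 dBFS, so stage 2 doesn't engage; output -27 dBFS.
Stage 3: -27 dBFS is at or below the -23.7 dBFS threshold — no compression; output -27 dBFS.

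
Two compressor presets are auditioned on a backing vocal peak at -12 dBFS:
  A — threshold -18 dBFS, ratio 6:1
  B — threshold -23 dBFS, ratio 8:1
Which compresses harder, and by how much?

B, by 4.625 dB

A: 6 dB over, compressed to 1 dB over, so 5 dB of GR.
B: 11 dB over, compressed to 1.375 dB over, so 9.625 dB of GR.
B reduces 4.625 dB more.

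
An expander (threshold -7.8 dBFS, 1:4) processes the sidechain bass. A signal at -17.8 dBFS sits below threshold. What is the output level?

The input is 10 dB below the -7.8 dBFS threshold.
A 1:4 expander multiplies undershoot by 4: 10 × 4 = 40 dB below threshold.
Output = -7.8 − 40 = -47.8 dBFS.

-47.8 dBFS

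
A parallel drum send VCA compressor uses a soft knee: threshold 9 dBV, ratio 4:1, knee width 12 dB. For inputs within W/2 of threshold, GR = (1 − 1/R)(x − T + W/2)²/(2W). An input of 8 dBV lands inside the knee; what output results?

7.21875 dBV

x − T + W/2 = 8 − 9 + 6 = 5.
GR = (1 − 1/4) × 5² / 24 = 0.75 × 25 / 24 = 0.78125 dB.
Output = 8 − 0.78125 = 7.21875 dBV.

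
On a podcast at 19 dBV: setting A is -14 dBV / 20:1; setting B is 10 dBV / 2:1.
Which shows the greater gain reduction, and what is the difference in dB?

A: overshoot 33 dB → output overshoot 1.65 dB → GR 31.35 dB.
B: overshoot 9 dB → output overshoot 4.5 dB → GR 4.5 dB.
A reduces 26.85 dB more.

A, by 26.85 dB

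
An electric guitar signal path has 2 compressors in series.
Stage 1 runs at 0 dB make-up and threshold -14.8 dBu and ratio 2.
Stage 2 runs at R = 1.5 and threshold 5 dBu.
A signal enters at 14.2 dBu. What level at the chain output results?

-0.3 dBu

Stage 1: 14.2 dBu is 29 dB over -14.8 dBu; at 2:1 that becomes 14.5 dB over, giving -0.3 dBu.
Stage 2: -0.3 dBu is at or below the 5 dBu threshold — no compression; output -0.3 dBu.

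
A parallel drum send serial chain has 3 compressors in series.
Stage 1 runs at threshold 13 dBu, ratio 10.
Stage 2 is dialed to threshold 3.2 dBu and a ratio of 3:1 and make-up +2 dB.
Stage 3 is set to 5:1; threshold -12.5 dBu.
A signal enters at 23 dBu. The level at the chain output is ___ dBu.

Stage 1: 10 dB above 13 dBu, reduced 10:1 to 1 dB above → 14 dBu.
Stage 2: overshoot 10.8 dB → 10.8/3 = 3.6 dB → 6.8 dBu; +2 dB make-up → 8.8 dBu.
Stage 3: overshoot 21.3 dB → 21.3/5 = 4.26 dB → -8.24 dBu.

-8.24 dBu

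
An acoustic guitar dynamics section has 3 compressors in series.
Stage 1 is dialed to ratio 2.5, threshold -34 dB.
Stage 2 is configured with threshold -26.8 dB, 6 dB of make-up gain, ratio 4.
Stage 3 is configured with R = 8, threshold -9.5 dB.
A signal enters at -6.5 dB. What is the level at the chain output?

-19.85 dB

Stage 1: -6.5 dB is 27.5 dB over -34 dB; at 2.5:1 that becomes 11 dB over, giving -23 dB.
Stage 2: -23 dB is 3.8 dB over -26.8 dB; at 4:1 that becomes 0.95 dB over, giving -25.85 dB; +6 dB make-up → -19.85 dB.
Stage 3: -19.85 dB is at or below the -9.5 dB threshold — no compression; output -19.85 dB.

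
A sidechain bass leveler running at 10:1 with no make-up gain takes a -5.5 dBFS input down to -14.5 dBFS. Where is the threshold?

-15.5 dBFS

Input is 10 dB above T (since output overshoot × R = input overshoot: (-14.5 − T)·10 = -5.5 − T gives T = -15.5 dBFS).
Check: -15.5 + (-5.5 − (-15.5))/10 = -15.5 + 1 = -14.5 dBFS. ✓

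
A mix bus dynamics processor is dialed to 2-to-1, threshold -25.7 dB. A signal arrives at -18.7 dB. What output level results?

Overshoot: -18.7 − (-25.7) = 7 dB.
The 7 dB excess becomes 3.5 dB after 2:1 reduction.
That puts the output at -22.2 dB.

-22.2 dB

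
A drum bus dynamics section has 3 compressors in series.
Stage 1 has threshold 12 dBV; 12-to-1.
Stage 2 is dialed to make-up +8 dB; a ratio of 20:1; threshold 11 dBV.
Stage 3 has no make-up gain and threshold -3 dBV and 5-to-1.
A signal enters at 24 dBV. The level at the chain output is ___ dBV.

1.42 dBV

Stage 1: overshoot 12 dB → 12/12 = 1 dB → 13 dBV.
Stage 2: 2 dB above 11 dBV, reduced 20:1 to 0.1 dB above → 11.1 dBV; +8 dB make-up → 19.1 dBV.
Stage 3: 22.1 dB above -3 dBV, reduced 5:1 to 4.42 dB above → 1.42 dBV.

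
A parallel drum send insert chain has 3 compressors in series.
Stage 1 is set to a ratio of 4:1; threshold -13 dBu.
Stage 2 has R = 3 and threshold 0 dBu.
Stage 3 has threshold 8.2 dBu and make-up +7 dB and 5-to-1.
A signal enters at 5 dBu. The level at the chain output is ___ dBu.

-1.5 dBu

Stage 1: overshoot 18 dB → 18/4 = 4.5 dB → -8.5 dBu.
Stage 2: -8.5 dBu ≤ 0 dBu, so stage 2 doesn't engage; output -8.5 dBu.
Stage 3: below threshold (-8.5 ≤ 8.2); passes unchanged; make-up brings it to -1.5 dBu.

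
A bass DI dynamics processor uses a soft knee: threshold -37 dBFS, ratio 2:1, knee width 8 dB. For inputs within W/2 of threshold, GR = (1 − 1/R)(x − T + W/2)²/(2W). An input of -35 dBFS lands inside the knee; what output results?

-36.125 dBFS

x − T + W/2 = -35 − (-37) + 4 = 6.
GR = (1 − 1/2) × 6² / 16 = 0.5 × 36 / 16 = 1.125 dB.
Output = -35 − 1.125 = -36.125 dBFS.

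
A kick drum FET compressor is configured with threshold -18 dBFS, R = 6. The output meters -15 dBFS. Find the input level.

The compressed level sits -15 − (-18) = 3 dB over threshold.
Undo the ratio: input overshoot = 3 × 6 = 18 dB, giving input = 0 dBFS.

0 dBFS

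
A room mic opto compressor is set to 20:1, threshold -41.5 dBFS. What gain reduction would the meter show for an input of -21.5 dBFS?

The signal is 20 dB above threshold.
A 20:1 ratio leaves 1 dB of that excess.
Gain reduction = 20 − 1 = 19 dB.

19 dB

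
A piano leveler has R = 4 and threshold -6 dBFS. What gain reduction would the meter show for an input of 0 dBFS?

0 dBFS exceeds the threshold by 6 dB.
At 4:1, output sits 6/4 = 1.5 dB above threshold.
GR = overshoot in − overshoot out = 6 − 1.5 = 4.5 dB.

4.5 dB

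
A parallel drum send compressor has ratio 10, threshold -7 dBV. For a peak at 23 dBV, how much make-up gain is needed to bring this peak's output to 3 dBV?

7 dB

Without make-up, output = threshold + overshoot/10 = -7 + 3 = -4 dBV.
Gap to target: 7 dB.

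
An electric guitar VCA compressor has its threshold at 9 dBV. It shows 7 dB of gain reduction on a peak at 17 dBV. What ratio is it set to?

8:1

Input overshoot = 17 − 9 = 8 dB.
Output overshoot = 8 − 7 = 1 dB.
Ratio = input overshoot / output overshoot = 8 / 1 = 8.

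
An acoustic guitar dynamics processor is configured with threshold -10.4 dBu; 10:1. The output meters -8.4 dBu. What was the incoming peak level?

9.6 dBu

The compressed level sits -8.4 − (-10.4) = 2 dB over threshold.
Before 10:1 compression the overshoot was 2 × 10 = 20 dB, so input = -10.4 + 20 = 9.6 dBu.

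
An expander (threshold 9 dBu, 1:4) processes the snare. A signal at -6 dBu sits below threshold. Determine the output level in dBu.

-51 dBu

The input is 15 dB below the 9 dBu threshold.
A 1:4 expander multiplies undershoot by 4: 15 × 4 = 60 dB below threshold.
Output = 9 − 60 = -51 dBu.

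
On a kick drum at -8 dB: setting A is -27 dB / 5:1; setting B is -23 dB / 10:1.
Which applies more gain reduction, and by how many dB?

A, by 1.7 dB

A: GR = 19 − 19/5 = 15.2 dB.
B: GR = 15 − 15/10 = 13.5 dB.
Difference: 1.7 dB in favour of A.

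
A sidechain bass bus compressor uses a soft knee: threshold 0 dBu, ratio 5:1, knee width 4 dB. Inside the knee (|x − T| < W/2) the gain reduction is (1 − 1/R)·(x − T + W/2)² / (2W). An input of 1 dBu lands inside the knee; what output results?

0.1 dBu

x − T + W/2 = 1 − 0 + 2 = 3.
GR = (1 − 1/5) × 3² / 8 = 0.8 × 9 / 8 = 0.9 dB.
Output = 1 − 0.9 = 0.1 dBu.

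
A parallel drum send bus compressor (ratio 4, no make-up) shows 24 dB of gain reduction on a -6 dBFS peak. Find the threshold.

-38 dBFS

Input is 32 dB above T (since output overshoot × R = input overshoot: (-30 − T)·4 = -6 − T gives T = -38 dBFS).
Check: -38 + (-6 − (-38))/4 = -38 + 8 = -30 dBFS. ✓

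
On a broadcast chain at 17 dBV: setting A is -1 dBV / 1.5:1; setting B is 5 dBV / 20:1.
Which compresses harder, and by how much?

B, by 5.4 dB

A: overshoot 18 dB → output overshoot 12 dB → GR 6 dB.
B: overshoot 12 dB → output overshoot 0.6 dB → GR 11.4 dB.
B reduces 5.4 dB more.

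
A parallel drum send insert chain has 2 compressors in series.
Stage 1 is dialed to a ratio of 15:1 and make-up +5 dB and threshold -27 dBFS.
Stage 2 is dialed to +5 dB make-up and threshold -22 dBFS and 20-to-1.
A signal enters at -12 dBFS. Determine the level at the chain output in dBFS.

-16.95 dBFS

Stage 1: 15 dB above -27 dBFS, reduced 15:1 to 1 dB above → -26 dBFS; +5 dB make-up → -21 dBFS.
Stage 2: overshoot 1 dB → 1/20 = 0.05 dB → -21.95 dBFS; +5 dB make-up → -16.95 dBFS.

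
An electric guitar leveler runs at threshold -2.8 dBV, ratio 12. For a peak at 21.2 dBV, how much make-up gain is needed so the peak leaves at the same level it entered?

Without make-up, output = threshold + overshoot/12 = -2.8 + 2 = -0.8 dBV.
Gap to target: 22 dB.

22 dB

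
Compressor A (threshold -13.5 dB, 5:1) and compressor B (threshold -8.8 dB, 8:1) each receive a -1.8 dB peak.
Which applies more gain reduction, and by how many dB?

A: 11.7 dB over, compressed to 2.34 dB over, so 9.36 dB of GR.
B: 7 dB over, compressed to 0.875 dB over, so 6.125 dB of GR.
A applies 3.235 dB more gain reduction.

A, by 3.235 dB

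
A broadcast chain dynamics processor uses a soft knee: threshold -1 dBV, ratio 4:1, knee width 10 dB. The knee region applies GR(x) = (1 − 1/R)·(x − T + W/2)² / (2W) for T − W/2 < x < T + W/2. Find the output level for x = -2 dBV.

x − T + W/2 = -2 − (-1) + 5 = 4.
GR = (1 − 1/4) × 4² / 20 = 0.75 × 16 / 20 = 0.6 dB.
Output = -2 − 0.6 = -2.6 dBV.

-2.6 dBV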